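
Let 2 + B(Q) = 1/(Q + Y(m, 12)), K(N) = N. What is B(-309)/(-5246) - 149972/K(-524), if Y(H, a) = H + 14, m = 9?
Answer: 56252922571/196546636 ≈ 286.21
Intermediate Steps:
Y(H, a) = 14 + H
B(Q) = -2 + 1/(23 + Q) (B(Q) = -2 + 1/(Q + (14 + 9)) = -2 + 1/(Q + 23) = -2 + 1/(23 + Q))
B(-309)/(-5246) - 149972/K(-524) = ((-45 - 2*(-309))/(23 - 309))/(-5246) - 149972/(-524) = ((-45 + 618)/(-286))*(-1/5246) - 149972*(-1/524) = -1/286*573*(-1/5246) + 37493/131 = -573/286*(-1/5246) + 37493/131 = 573/1500356 + 37493/131 = 56252922571/196546636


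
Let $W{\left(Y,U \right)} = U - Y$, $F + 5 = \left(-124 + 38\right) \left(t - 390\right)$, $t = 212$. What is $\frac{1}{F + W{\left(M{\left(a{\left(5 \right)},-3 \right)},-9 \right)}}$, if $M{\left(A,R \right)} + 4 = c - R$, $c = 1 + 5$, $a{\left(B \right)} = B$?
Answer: $\frac{1}{15289} \approx 6.5407 \cdot 10^{-5}$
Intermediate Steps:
$c = 6$
$F = 15303$ ($F = -5 + \left(-124 + 38\right) \left(212 - 390\right) = -5 - -15308 = -5 + 15308 = 15303$)
$M{\left(A,R \right)} = 2 - R$ ($M{\left(A,R \right)} = -4 - \left(-6 + R\right) = 2 - R$)
$\frac{1}{F + W{\left(M{\left(a{\left(5 \right)},-3 \right)},-9 \right)}} = \frac{1}{15303 - \left(11 + 3\right)} = \frac{1}{15303 - 14} = \frac{1}{15289}$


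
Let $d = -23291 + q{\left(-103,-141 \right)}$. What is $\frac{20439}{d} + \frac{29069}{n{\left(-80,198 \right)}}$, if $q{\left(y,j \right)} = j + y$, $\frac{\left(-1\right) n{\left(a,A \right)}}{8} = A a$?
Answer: $- \frac{42353137}{66274560} \approx -0.63906$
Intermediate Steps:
$n{\left(a,A \right)} = - 8 A a$
$d = -23535$ ($d = -23291 - 244 = -23535$)
$\frac{20439}{d} + \frac{29069}{n{\left(-80,198 \right)}} = \frac{20439}{-23535} + \frac{29069}{\left(-8\right) 198 \left(-80\right)} = 20439 \left(- \frac{1}{23535}\right) + \frac{29069}{126720} = - \frac{2271}{2615} + 29069 \cdot \frac{1}{126720} = - \frac{2271}{2615} + \frac{29069}{126720} = - \frac{42353137}{66274560}$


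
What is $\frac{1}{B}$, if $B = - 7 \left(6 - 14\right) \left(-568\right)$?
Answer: $- \frac{1}{31808} \approx -3.1439 \cdot 10^{-5}$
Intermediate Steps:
$B = -31808$ ($B = \left(-7\right) \left(-8\right) \left(-568\right) = 56 \left(-568\right) = -31808$)
$\frac{1}{B} = \frac{1}{-31808} = - \frac{1}{31808}$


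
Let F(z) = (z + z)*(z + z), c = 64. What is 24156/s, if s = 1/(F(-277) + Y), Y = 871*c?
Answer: 8760414960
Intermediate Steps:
F(z) = 4*z² (F(z) = (2*z)*(2*z) = 4*z²)
Y = 55744 (Y = 871*64 = 55744)
s = 1/362660 (s = 1/(4*(-277)² + 55744) = 1/(4*76729 + 55744) = 1/(306916 + 55744) = 1/362660 ≈ 2.7574e-6)
24156/s = 24156/(1/362660) = 24156*362660 = 8760414960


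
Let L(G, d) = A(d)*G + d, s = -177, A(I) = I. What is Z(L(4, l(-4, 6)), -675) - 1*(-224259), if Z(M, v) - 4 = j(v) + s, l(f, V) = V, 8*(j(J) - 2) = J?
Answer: 1792029/8 ≈ 2.2400e+5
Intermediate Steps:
j(J) = 2 + J/8
L(G, d) = d + G*d (L(G, d) = d*G + d = G*d + d = d + G*d)
Z(M, v) = -171 + v/8 (Z(M, v) = 4 + ((2 + v/8) - 177) = 4 + (-175 + v/8) = -171 + v/8)
Z(L(4, l(-4, 6)), -675) - 1*(-224259) = (-171 + (⅛)*(-675)) - 1*(-224259) = (-171 - 675/8) + 224259 = -2043/8 + 224259 = 1792029/8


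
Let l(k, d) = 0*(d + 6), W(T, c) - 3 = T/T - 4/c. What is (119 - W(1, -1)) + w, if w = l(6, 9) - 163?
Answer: -52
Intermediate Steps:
W(T, c) = 4 - 4/c (W(T, c) = 3 + (T/T - 4/c) = 3 + (1 - 4/c) = 4 - 4/c)
l(k, d) = 0 (l(k, d) = 0*(6 + d) = 0)
w = -163 (w = 0 - 163 = -163)
(119 - W(1, -1)) + w = (119 - (4 - 4/(-1))) - 163 = (119 - (4 - 4*(-1))) - 163 = (119 - (4 + 4)) - 163 = (119 - 1*8) - 163 = (119 - 8) - 163 = 111 - 163 = -52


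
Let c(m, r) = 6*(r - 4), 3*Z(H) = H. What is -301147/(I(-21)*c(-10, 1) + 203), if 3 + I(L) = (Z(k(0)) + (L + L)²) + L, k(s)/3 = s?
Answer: 301147/31117 ≈ 9.6779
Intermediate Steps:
k(s) = 3*s
Z(H) = H/3
c(m, r) = -24 + 6*r (c(m, r) = 6*(-4 + r) = -24 + 6*r)
I(L) = -3 + L + 4*L² (I(L) = -3 + (((3*0)/3 + (L + L)²) + L) = -3 + (((⅓)*0 + (2*L)²) + L) = -3 + ((0 + 4*L²) + L) = -3 + (4*L² + L) = -3 + (L + 4*L²) = -3 + L + 4*L²)
-301147/(I(-21)*c(-10, 1) + 203) = -301147/((-3 - 21 + 4*(-21)²)*(-24 + 6*1) + 203) = -301147/((-3 - 21 + 4*441)*(-24 + 6) + 203) = -301147/((-3 - 21 + 1764)*(-18) + 203) = -301147/(1740*(-18) + 203) = -301147/(-31320 + 203) = -301147/(-31117) = -301147*(-1/31117) = 301147/31117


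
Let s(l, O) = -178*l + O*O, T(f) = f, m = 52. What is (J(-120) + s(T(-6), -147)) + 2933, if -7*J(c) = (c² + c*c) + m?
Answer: 150418/7 ≈ 21488.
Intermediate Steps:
J(c) = -52/7 - 2*c²/7 (J(c) = -((c² + c*c) + 52)/7 = -((c² + c²) + 52)/7 = -(2*c² + 52)/7 = -(52 + 2*c²)/7 = -52/7 - 2*c²/7)
s(l, O) = O² - 178*l (s(l, O) = -178*l + O² = O² - 178*l)
(J(-120) + s(T(-6), -147)) + 2933 = ((-52/7 - 2/7*(-120)²) + ((-147)² - 178*(-6))) + 2933 = ((-52/7 - 2/7*14400) + (21609 + 1068)) + 2933 = ((-52/7 - 28800/7) + 22677) + 2933 = (-28852/7 + 22677) + 2933 = 129887/7 + 2933 = 150418/7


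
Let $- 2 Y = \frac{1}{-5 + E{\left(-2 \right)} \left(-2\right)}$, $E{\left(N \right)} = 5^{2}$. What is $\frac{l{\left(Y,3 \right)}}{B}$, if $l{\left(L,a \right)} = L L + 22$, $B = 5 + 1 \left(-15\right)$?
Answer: $- \frac{266201}{121000} \approx -2.2$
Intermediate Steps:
$E{\left(N \right)} = 25$
$B = -10$ ($B = 5 - 15 = -10$)
$Y = \frac{1}{110}$ ($Y = - \frac{1}{2 \left(-5 + 25 \left(-2\right)\right)} = - \frac{1}{2 \left(-5 - 50\right)} = - \frac{1}{2 \left(-55\right)} = \left(- \frac{1}{2}\right) \left(- \frac{1}{55}\right) = \frac{1}{110} \approx 0.0090909$)
$l{\left(L,a \right)} = 22 + L^{2}$ ($l{\left(L,a \right)} = L^{2} + 22 = 22 + L^{2}$)
$\frac{l{\left(Y,3 \right)}}{B} = \frac{22 + \left(\frac{1}{110}\right)^{2}}{-10} = \left(22 + \frac{1}{12100}\right) \left(- \frac{1}{10}\right) = \frac{266201}{12100} \left(- \frac{1}{10}\right) = - \frac{266201}{121000}$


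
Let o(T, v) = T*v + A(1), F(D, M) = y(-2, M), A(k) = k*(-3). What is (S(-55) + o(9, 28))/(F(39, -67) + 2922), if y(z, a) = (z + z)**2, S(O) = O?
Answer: 97/1469 ≈ 0.066031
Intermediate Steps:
y(z, a) = 4*z**2 (y(z, a) = (2*z)**2 = 4*z**2)
A(k) = -3*k
F(D, M) = 16 (F(D, M) = 4*(-2)**2 = 4*4 = 16)
o(T, v) = -3 + T*v (o(T, v) = T*v - 3*1 = T*v - 3 = -3 + T*v)
(S(-55) + o(9, 28))/(F(39, -67) + 2922) = (-55 + (-3 + 9*28))/(16 + 2922) = (-55 + (-3 + 252))/2938 = (-55 + 249)*(1/2938) = 194*(1/2938) = 97/1469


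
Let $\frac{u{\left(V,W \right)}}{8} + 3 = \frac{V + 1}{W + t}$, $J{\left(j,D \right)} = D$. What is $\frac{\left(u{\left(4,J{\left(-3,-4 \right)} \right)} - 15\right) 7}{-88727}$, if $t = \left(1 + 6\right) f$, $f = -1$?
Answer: $\frac{3283}{975997} \approx 0.0033637$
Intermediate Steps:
$t = -7$ ($t = \left(1 + 6\right) \left(-1\right) = 7 \left(-1\right) = -7$)
$u{\left(V,W \right)} = -24 + \frac{8 \left(1 + V\right)}{-7 + W}$ ($u{\left(V,W \right)} = -24 + 8 \frac{V + 1}{W - 7} = -24 + 8 \frac{1 + V}{-7 + W} = -24 + \frac{8 \left(1 + V\right)}{-7 + W}$)
$\frac{\left(u{\left(4,J{\left(-3,-4 \right)} \right)} - 15\right) 7}{-88727} = \frac{\left(\frac{8 \left(22 + 4 - -12\right)}{-7 - 4} - 15\right) 7}{-88727} = \left(\frac{8 \left(22 + 4 + 12\right)}{-11} - 15\right) 7 \left(- \frac{1}{88727}\right) = \left(8 \left(- \frac{1}{11}\right) 38 - 15\right) 7 \left(- \frac{1}{88727}\right) = \left(- \frac{304}{11} - 15\right) 7 \left(- \frac{1}{88727}\right) = \left(- \frac{469}{11}\right) 7 \left(- \frac{1}{88727}\right) = \left(- \frac{3283}{11}\right) \left(- \frac{1}{88727}\right) = \frac{3283}{975997}$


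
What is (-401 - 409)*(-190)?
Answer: 153900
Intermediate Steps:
(-401 - 409)*(-190) = -810*(-190) = 153900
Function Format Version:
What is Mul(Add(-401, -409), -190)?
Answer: 153900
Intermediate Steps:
Mul(Add(-401, -409), -190) = Mul(-810, -190) = 153900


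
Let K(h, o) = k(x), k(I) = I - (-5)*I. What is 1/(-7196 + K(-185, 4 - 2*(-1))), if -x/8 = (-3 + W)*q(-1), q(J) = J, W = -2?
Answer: -1/7436 ≈ -0.00013448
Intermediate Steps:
x = -40 (x = -8*(-3 - 2)*(-1) = -(-40)*(-1) = -8*5 = -40)
k(I) = 6*I (k(I) = I + 5*I = 6*I)
K(h, o) = -240 (K(h, o) = 6*(-40) = -240)
1/(-7196 + K(-185, 4 - 2*(-1))) = 1/(-7196 - 240) = 1/(-7436) = -1/7436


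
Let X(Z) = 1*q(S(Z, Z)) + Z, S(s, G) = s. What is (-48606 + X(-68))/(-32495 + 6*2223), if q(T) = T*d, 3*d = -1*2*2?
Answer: 145750/57471 ≈ 2.5361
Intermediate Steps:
d = -4/3 (d = (-1*2*2)/3 = (-2*2)/3 = (⅓)*(-4) = -4/3 ≈ -1.3333)
q(T) = -4*T/3 (q(T) = T*(-4/3) = -4*T/3)
X(Z) = -Z/3 (X(Z) = 1*(-4*Z/3) + Z = -4*Z/3 + Z = -Z/3)
(-48606 + X(-68))/(-32495 + 6*2223) = (-48606 - ⅓*(-68))/(-32495 + 6*2223) = (-48606 + 68/3)/(-32495 + 13338) = -145750/3/(-19157) = -145750/3*(-1/19157) = 145750/57471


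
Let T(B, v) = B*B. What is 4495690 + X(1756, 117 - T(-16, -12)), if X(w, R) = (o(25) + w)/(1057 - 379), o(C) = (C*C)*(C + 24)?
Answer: 3048110201/678 ≈ 4.4957e+6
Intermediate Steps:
o(C) = C²*(24 + C)
T(B, v) = B²
X(w, R) = 30625/678 + w/678 (X(w, R) = (25²*(24 + 25) + w)/(1057 - 379) = (625*49 + w)/678 = (30625 + w)*(1/678) = 30625/678 + w/678)
4495690 + X(1756, 117 - T(-16, -12)) = 4495690 + (30625/678 + (1/678)*1756) = 4495690 + (30625/678 + 878/339) = 4495690 + 32381/678 = 3048110201/678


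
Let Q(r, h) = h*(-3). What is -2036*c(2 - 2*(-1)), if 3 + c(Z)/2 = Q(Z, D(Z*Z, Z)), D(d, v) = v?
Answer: 61080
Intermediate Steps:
Q(r, h) = -3*h
c(Z) = -6 - 6*Z (c(Z) = -6 + 2*(-3*Z) = -6 - 6*Z)
-2036*c(2 - 2*(-1)) = -2036*(-6 - 6*(2 - 2*(-1))) = -2036*(-6 - 6*(2 + 2)) = -2036*(-6 - 6*4) = -2036*(-6 - 24) = -2036*(-30) = 61080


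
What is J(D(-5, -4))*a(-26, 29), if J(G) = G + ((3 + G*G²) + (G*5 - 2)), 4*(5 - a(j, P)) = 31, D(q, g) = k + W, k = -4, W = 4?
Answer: -11/4 ≈ -2.7500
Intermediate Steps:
D(q, g) = 0 (D(q, g) = -4 + 4 = 0)
a(j, P) = -11/4 (a(j, P) = 5 - ¼*31 = 5 - 31/4 = -11/4)
J(G) = 1 + G³ + 6*G (J(G) = G + ((3 + G³) + (5*G - 2)) = G + ((3 + G³) + (-2 + 5*G)) = G + (1 + G³ + 5*G) = 1 + G³ + 6*G)
J(D(-5, -4))*a(-26, 29) = (1 + 0³ + 6*0)*(-11/4) = (1 + 0 + 0)*(-11/4) = 1*(-11/4) = -11/4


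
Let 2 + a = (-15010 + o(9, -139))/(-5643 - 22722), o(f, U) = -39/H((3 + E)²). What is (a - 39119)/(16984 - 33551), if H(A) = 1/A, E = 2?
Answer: 221930236/93984591 ≈ 2.3613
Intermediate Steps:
o(f, U) = -975 (o(f, U) = -39*(3 + 2)² = -39*5² = -39/(1/25) = -39/1/25 = -39*25 = -975)
a = -8149/5673 (a = -2 + (-15010 - 975)/(-5643 - 22722) = -2 - 15985/(-28365) = -2 - 15985*(-1/28365) = -2 + 3197/5673 = -8149/5673 ≈ -1.4365)
(a - 39119)/(16984 - 33551) = (-8149/5673 - 39119)/(16984 - 33551) = -221930236/5673/(-16567) = -221930236/5673*(-1/16567) = 221930236/93984591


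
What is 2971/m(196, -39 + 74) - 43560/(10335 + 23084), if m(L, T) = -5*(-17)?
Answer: 95585249/2840615 ≈ 33.649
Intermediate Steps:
m(L, T) = 85
2971/m(196, -39 + 74) - 43560/(10335 + 23084) = 2971/85 - 43560/(10335 + 23084) = 2971*(1/85) - 43560/33419 = 2971/85 - 43560*1/33419 = 2971/85 - 43560/33419 = 95585249/2840615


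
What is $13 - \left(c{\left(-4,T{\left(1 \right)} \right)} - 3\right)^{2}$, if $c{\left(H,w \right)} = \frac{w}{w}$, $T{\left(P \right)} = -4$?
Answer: $9$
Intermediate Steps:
$c{\left(H,w \right)} = 1$
$13 - \left(c{\left(-4,T{\left(1 \right)} \right)} - 3\right)^{2} = 13 - \left(1 - 3\right)^{2} = 13 - \left(-2\right)^{2} = 13 - 4 = 9$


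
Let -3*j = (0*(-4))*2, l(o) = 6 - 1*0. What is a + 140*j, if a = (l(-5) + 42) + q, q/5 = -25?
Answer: -77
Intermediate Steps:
l(o) = 6 (l(o) = 6 + 0 = 6)
q = -125 (q = 5*(-25) = -125)
a = -77 (a = (6 + 42) - 125 = 48 - 125 = -77)
j = 0 (j = -0*(-4)*2/3 = -0*2 = -⅓*0 = 0)
a + 140*j = -77 + 140*0 = -77 + 0 = -77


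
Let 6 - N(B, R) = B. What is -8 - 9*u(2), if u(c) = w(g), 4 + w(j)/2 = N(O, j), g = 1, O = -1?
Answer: -62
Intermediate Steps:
N(B, R) = 6 - B
w(j) = 6 (w(j) = -8 + 2*(6 - 1*(-1)) = -8 + 2*(6 + 1) = -8 + 2*7 = -8 + 14 = 6)
u(c) = 6
-8 - 9*u(2) = -8 - 9*6 = -8 - 54 = -62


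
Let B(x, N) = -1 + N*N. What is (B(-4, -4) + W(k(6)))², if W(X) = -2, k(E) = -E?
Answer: 169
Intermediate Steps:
B(x, N) = -1 + N²
(B(-4, -4) + W(k(6)))² = ((-1 + (-4)²) - 2)² = ((-1 + 16) - 2)² = (15 - 2)² = 13² = 169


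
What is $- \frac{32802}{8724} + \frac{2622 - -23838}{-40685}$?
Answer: $- \frac{52179547}{11831198} \approx -4.4103$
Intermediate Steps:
$- \frac{32802}{8724} + \frac{2622 - -23838}{-40685} = \left(-32802\right) \frac{1}{8724} + \left(2622 + 23838\right) \left(- \frac{1}{40685}\right) = - \frac{5467}{1454} + 26460 \left(- \frac{1}{40685}\right) = - \frac{5467}{1454} - \frac{5292}{8137} = - \frac{52179547}{11831198}$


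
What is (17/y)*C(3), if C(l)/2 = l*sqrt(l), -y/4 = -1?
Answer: 51*sqrt(3)/2 ≈ 44.167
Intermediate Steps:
y = 4 (y = -4*(-1) = 4)
C(l) = 2*l**(3/2) (C(l) = 2*(l*sqrt(l)) = 2*l**(3/2))
(17/y)*C(3) = (17/4)*(2*3**(3/2)) = ((1/4)*17)*(2*(3*sqrt(3))) = 17*(6*sqrt(3))/4 = 51*sqrt(3)/2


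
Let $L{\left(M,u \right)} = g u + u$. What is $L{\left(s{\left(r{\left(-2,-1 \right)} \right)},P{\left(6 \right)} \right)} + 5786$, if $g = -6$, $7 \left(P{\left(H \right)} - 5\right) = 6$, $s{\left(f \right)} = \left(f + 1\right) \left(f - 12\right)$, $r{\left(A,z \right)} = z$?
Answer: $\frac{40297}{7} \approx 5756.7$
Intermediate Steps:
$s{\left(f \right)} = \left(1 + f\right) \left(-12 + f\right)$
$P{\left(H \right)} = \frac{41}{7}$ ($P{\left(H \right)} = 5 + \frac{1}{7} \cdot 6 = 5 + \frac{6}{7} = \frac{41}{7}$)
$L{\left(M,u \right)} = - 5 u$ ($L{\left(M,u \right)} = - 6 u + u = - 5 u$)
$L{\left(s{\left(r{\left(-2,-1 \right)} \right)},P{\left(6 \right)} \right)} + 5786 = \left(-5\right) \frac{41}{7} + 5786 = - \frac{205}{7} + 5786 = \frac{40297}{7}$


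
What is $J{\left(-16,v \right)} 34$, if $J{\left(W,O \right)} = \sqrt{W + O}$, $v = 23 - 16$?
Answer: $102 i \approx 102.0 i$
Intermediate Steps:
$v = 7$ ($v = 23 - 16 = 7$)
$J{\left(W,O \right)} = \sqrt{O + W}$
$J{\left(-16,v \right)} 34 = \sqrt{7 - 16} \cdot 34 = \sqrt{-9} \cdot 34 = 3 i 34 = 102 i$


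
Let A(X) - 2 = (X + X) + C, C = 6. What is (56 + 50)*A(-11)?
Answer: -1484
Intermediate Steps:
A(X) = 8 + 2*X (A(X) = 2 + ((X + X) + 6) = 2 + (2*X + 6) = 2 + (6 + 2*X) = 8 + 2*X)
(56 + 50)*A(-11) = (56 + 50)*(8 + 2*(-11)) = 106*(8 - 22) = 106*(-14) = -1484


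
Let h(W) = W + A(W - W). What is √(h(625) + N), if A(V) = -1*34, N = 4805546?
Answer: √4806137 ≈ 2192.3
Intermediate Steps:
A(V) = -34
h(W) = -34 + W (h(W) = W - 34 = -34 + W)
√(h(625) + N) = √((-34 + 625) + 4805546) = √(591 + 4805546) = √4806137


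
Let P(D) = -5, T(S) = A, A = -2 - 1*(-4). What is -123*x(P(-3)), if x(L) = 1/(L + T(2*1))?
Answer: 41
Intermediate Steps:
A = 2 (A = -2 + 4 = 2)
T(S) = 2
x(L) = 1/(2 + L) (x(L) = 1/(L + 2) = 1/(2 + L))
-123*x(P(-3)) = -123/(2 - 5) = -123/(-3) = -123*(-⅓) = 41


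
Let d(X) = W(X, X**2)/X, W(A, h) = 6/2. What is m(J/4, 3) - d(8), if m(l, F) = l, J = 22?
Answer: 41/8 ≈ 5.1250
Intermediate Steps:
W(A, h) = 3 (W(A, h) = 6*(1/2) = 3)
d(X) = 3/X
m(J/4, 3) - d(8) = 22/4 - 3/8 = 22*(1/4) - 3/8 = 11/2 - 1*3/8 = 11/2 - 3/8 = 41/8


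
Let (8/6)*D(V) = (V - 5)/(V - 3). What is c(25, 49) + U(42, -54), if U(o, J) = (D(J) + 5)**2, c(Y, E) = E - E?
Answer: 192721/5776 ≈ 33.366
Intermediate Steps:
c(Y, E) = 0
D(V) = 3*(-5 + V)/(4*(-3 + V)) (D(V) = 3*((V - 5)/(V - 3))/4 = 3*((-5 + V)/(-3 + V))/4 = 3*(-5 + V)/(4*(-3 + V)))
U(o, J) = (5 + 3*(-5 + J)/(4*(-3 + J)))**2 (U(o, J) = (3*(-5 + J)/(4*(-3 + J)) + 5)**2 = (5 + 3*(-5 + J)/(4*(-3 + J)))**2)
c(25, 49) + U(42, -54) = 0 + (-75 + 23*(-54))**2/(16*(-3 - 54)**2) = 0 + (1/16)*(-75 - 1242)**2/(-57)**2 = 0 + (1/16)*(-1317)**2*(1/3249) = 0 + (1/16)*1734489*(1/3249) = 0 + 192721/5776 = 192721/5776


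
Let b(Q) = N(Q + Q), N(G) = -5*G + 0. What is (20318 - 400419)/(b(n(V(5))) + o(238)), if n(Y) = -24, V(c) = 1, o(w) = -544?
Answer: 380101/304 ≈ 1250.3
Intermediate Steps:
N(G) = -5*G
b(Q) = -10*Q (b(Q) = -5*(Q + Q) = -10*Q)
(20318 - 400419)/(b(n(V(5))) + o(238)) = (20318 - 400419)/(-10*(-24) - 544) = -380101/(240 - 544) = -380101/(-304) = -380101*(-1/304) = 380101/304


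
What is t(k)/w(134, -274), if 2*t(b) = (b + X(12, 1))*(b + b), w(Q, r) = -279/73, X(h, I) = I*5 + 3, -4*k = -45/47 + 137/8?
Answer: 2641744951/631102464 ≈ 4.1859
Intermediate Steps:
k = -6079/1504 (k = -(-45/47 + 137/8)/4 = -1/4*6079/376 = -6079/1504 ≈ -4.0419)
X(h, I) = 3 + 5*I (X(h, I) = 5*I + 3 = 3 + 5*I)
w(Q, r) = -279/73 (w(Q, r) = -279*1/73 = -279/73)
t(b) = b*(8 + b) (t(b) = ((b + (3 + 5*1))*(b + b))/2 = ((b + (3 + 5))*(2*b))/2 = ((b + 8)*(2*b))/2 = ((8 + b)*(2*b))/2 = (2*b*(8 + b))/2 = b*(8 + b))
t(k)/w(134, -274) = (-6079*(8 - 6079/1504)/1504)/(-279/73) = -6079/1504*5953/1504*(-73/279) = -36188287/2262016*(-73/279) = 2641744951/631102464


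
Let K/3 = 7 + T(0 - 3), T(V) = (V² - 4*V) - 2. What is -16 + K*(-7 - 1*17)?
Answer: -1888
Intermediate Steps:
T(V) = -2 + V² - 4*V
K = 78 (K = 3*(7 + (-2 + (0 - 3)² - 4*(0 - 3))) = 3*(7 + (-2 + (-3)² - 4*(-3))) = 3*(7 + (-2 + 9 + 12)) = 3*(7 + 19) = 3*26 = 78)
-16 + K*(-7 - 1*17) = -16 + 78*(-7 - 1*17) = -16 + 78*(-7 - 17) = -16 + 78*(-24) = -16 - 1872 = -1888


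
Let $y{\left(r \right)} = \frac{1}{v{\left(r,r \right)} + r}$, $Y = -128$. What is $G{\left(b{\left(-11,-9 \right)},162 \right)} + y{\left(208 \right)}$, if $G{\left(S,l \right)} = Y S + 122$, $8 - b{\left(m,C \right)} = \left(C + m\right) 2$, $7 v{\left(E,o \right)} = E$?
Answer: $- \frac{10020601}{1664} \approx -6022.0$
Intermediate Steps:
$v{\left(E,o \right)} = \frac{E}{7}$
$b{\left(m,C \right)} = 8 - 2 C - 2 m$ ($b{\left(m,C \right)} = 8 - \left(C + m\right) 2 = 8 - \left(2 C + 2 m\right) = 8 - 2 C - 2 m$)
$y{\left(r \right)} = \frac{7}{8 r}$ ($y{\left(r \right)} = \frac{1}{\frac{r}{7} + r} = \frac{1}{\frac{8}{7} r} = \frac{7}{8 r}$)
$G{\left(S,l \right)} = 122 - 128 S$ ($G{\left(S,l \right)} = - 128 S + 122 = 122 - 128 S$)
$G{\left(b{\left(-11,-9 \right)},162 \right)} + y{\left(208 \right)} = \left(122 - 128 \left(8 - -18 - -22\right)\right) + \frac{7}{8 \cdot 208} = \left(122 - 128 \left(8 + 18 + 22\right)\right) + \frac{7}{8} \cdot \frac{1}{208} = \left(122 - 6144\right) + \frac{7}{1664} = -6022 + \frac{7}{1664} = - \frac{10020601}{1664}$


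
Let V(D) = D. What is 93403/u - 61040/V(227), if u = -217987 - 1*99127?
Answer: -19377841041/71984878 ≈ -269.19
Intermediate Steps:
u = -317114 (u = -217987 - 99127 = -317114)
93403/u - 61040/V(227) = 93403/(-317114) - 61040/227 = 93403*(-1/317114) - 61040*1/227 = -93403/317114 - 61040/227 = -19377841041/71984878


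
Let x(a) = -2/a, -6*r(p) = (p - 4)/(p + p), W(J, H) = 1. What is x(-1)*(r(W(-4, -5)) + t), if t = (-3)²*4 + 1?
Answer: 149/2 ≈ 74.500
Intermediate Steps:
r(p) = -(-4 + p)/(12*p) (r(p) = -(p - 4)/(6*(p + p)) = -(-4 + p)/(6*(2*p)) = -(-4 + p)*1/(2*p)/6 = -(-4 + p)/(12*p))
t = 37 (t = 9*4 + 1 = 36 + 1 = 37)
x(-1)*(r(W(-4, -5)) + t) = (-2/(-1))*((1/12)*(4 - 1*1)/1 + 37) = (-2*(-1))*((1/12)*1*(4 - 1) + 37) = 2*((1/12)*1*3 + 37) = 2*(¼ + 37) = 2*(149/4) = 149/2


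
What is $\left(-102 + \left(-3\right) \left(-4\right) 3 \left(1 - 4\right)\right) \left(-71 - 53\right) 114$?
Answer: $2968560$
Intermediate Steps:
$\left(-102 + \left(-3\right) \left(-4\right) 3 \left(1 - 4\right)\right) \left(-71 - 53\right) 114 = \left(-102 + 12 \cdot 3 \left(-3\right)\right) \left(-124\right) 114 = \left(-102 + 12 \left(-9\right)\right) \left(-124\right) 114 = \left(-102 - 108\right) \left(-124\right) 114 = \left(-210\right) \left(-124\right) 114 = 26040 \cdot 114 = 2968560$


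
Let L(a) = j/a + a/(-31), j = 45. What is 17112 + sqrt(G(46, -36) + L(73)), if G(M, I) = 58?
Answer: 17112 + 2*sqrt(72031290)/2263 ≈ 17120.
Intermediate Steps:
L(a) = 45/a - a/31 (L(a) = 45/a + a/(-31) = 45/a + a*(-1/31) = 45/a - a/31)
17112 + sqrt(G(46, -36) + L(73)) = 17112 + sqrt(58 + (45/73 - 1/31*73)) = 17112 + sqrt(58 + (45*(1/73) - 73/31)) = 17112 + sqrt(58 + (45/73 - 73/31)) = 17112 + sqrt(58 - 3934/2263) = 17112 + sqrt(127320/2263) = 17112 + 2*sqrt(72031290)/2263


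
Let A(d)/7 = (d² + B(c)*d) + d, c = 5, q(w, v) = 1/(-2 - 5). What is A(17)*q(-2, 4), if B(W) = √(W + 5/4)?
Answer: -697/2 ≈ -348.50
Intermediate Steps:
q(w, v) = -⅐ (q(w, v) = 1/(-7) = -⅐)
B(W) = √(5/4 + W) (B(W) = √(W + 5*(¼)) = √(W + 5/4) = √(5/4 + W))
A(d) = 7*d² + 49*d/2 (A(d) = 7*((d² + (√(5 + 4*5)/2)*d) + d) = 7*((d² + (√(5 + 20)/2)*d) + d) = 7*((d² + (√25/2)*d) + d) = 7*((d² + ((½)*5)*d) + d) = 7*((d² + 5*d/2) + d) = 7*(d² + 7*d/2) = 7*d² + 49*d/2)
A(17)*q(-2, 4) = ((7/2)*17*(7 + 2*17))*(-⅐) = ((7/2)*17*(7 + 34))*(-⅐) = ((7/2)*17*41)*(-⅐) = (4879/2)*(-⅐) = -697/2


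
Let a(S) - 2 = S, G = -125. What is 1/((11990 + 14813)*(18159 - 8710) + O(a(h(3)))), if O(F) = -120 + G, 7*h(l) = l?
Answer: 1/253261302 ≈ 3.9485e-9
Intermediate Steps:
h(l) = l/7
a(S) = 2 + S
O(F) = -245 (O(F) = -120 - 125 = -245)
1/((11990 + 14813)*(18159 - 8710) + O(a(h(3)))) = 1/((11990 + 14813)*(18159 - 8710) - 245) = 1/(26803*9449 - 245) = 1/(253261547 - 245) = 1/253261302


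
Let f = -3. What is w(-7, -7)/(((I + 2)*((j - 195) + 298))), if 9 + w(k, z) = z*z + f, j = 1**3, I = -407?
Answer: -37/42120 ≈ -0.00087844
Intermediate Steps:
j = 1
w(k, z) = -12 + z**2 (w(k, z) = -9 + (z*z - 3) = -9 + (z**2 - 3) = -9 + (-3 + z**2) = -12 + z**2)
w(-7, -7)/(((I + 2)*((j - 195) + 298))) = (-12 + (-7)**2)/(((-407 + 2)*((1 - 195) + 298))) = (-12 + 49)/((-405*(-194 + 298))) = 37/((-405*104)) = 37/(-42120) = 37*(-1/42120) = -37/42120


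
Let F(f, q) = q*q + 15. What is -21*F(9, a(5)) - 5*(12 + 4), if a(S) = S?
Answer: -920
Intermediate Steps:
F(f, q) = 15 + q² (F(f, q) = q² + 15 = 15 + q²)
-21*F(9, a(5)) - 5*(12 + 4) = -21*(15 + 5²) - 5*(12 + 4) = -21*(15 + 25) - 5*16 = -21*40 - 80 = -840 - 80 = -920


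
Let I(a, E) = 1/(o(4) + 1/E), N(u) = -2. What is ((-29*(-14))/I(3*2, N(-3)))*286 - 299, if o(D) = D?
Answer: 406107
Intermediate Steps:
I(a, E) = 1/(4 + 1/E)
((-29*(-14))/I(3*2, N(-3)))*286 - 299 = ((-29*(-14))/((-2/(1 + 4*(-2)))))*286 - 299 = (406/((-2/(1 - 8))))*286 - 299 = (406/((-2/(-7))))*286 - 299 = (406/((-2*(-1/7))))*286 - 299 = (406/(2/7))*286 - 299 = (406*(7/2))*286 - 299 = 1421*286 - 299 = 406406 - 299 = 406107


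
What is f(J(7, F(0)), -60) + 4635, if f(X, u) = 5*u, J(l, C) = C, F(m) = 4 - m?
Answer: 4335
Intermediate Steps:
f(J(7, F(0)), -60) + 4635 = 5*(-60) + 4635 = -300 + 4635 = 4335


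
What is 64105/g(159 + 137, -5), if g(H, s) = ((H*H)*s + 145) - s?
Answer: -12821/87586 ≈ -0.14638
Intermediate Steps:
g(H, s) = 145 - s + s*H² (g(H, s) = (H²*s + 145) - s = (s*H² + 145) - s = (145 + s*H²) - s = 145 - s + s*H²)
64105/g(159 + 137, -5) = 64105/(145 - 1*(-5) - 5*(159 + 137)²) = 64105/(145 + 5 - 5*296²) = 64105/(145 + 5 - 5*87616) = 64105/(145 + 5 - 438080) = 64105/(-437930) = 64105*(-1/437930) = -12821/87586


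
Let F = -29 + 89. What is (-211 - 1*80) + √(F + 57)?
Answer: -291 + 3*√13 ≈ -280.18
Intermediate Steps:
F = 60
(-211 - 1*80) + √(F + 57) = (-211 - 1*80) + √(60 + 57) = (-211 - 80) + √117 = -291 + 3*√13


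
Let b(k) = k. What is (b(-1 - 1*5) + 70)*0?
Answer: 0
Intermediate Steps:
(b(-1 - 1*5) + 70)*0 = ((-1 - 1*5) + 70)*0 = ((-1 - 5) + 70)*0 = (-6 + 70)*0 = 64*0 = 0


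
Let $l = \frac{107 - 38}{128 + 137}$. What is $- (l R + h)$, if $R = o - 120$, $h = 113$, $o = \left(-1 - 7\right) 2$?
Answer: $- \frac{20561}{265} \approx -77.589$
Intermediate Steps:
$o = -16$ ($o = \left(-8\right) 2 = -16$)
$l = \frac{69}{265} \approx 0.26038$
$R = -136$ ($R = -16 - 120 = -136$)
$- (l R + h) = - (\frac{69}{265} \left(-136\right) + 113) = - (- \frac{9384}{265} + 113) = \left(-1\right) \frac{20561}{265} = - \frac{20561}{265}$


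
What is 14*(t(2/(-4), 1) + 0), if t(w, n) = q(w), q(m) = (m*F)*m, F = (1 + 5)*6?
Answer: 126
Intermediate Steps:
F = 36 (F = 6*6 = 36)
q(m) = 36*m² (q(m) = (m*36)*m = (36*m)*m = 36*m²)
t(w, n) = 36*w²
14*(t(2/(-4), 1) + 0) = 14*(36*(2/(-4))² + 0) = 14*(36*(2*(-¼))² + 0) = 14*(36*(-½)² + 0) = 14*(36*(¼) + 0) = 14*(9 + 0) = 14*9 = 126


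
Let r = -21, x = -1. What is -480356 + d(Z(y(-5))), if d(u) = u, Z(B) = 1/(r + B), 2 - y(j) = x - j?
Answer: -11048189/23 ≈ -4.8036e+5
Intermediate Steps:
y(j) = 3 + j (y(j) = 2 - (-1 - j) = 2 + (1 + j) = 3 + j)
Z(B) = 1/(-21 + B)
-480356 + d(Z(y(-5))) = -480356 + 1/(-21 + (3 - 5)) = -480356 + 1/(-21 - 2) = -480356 + 1/(-23) = -480356 - 1/23 = -11048189/23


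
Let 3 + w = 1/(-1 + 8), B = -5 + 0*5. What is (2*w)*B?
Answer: 200/7 ≈ 28.571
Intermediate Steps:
B = -5 (B = -5 + 0 = -5)
w = -20/7 (w = -3 + 1/(-1 + 8) = -3 + 1/7 = -20/7 ≈ -2.8571)
(2*w)*B = (2*(-20/7))*(-5) = -40/7*(-5) = 200/7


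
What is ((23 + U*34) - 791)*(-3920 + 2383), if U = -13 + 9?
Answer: 1389448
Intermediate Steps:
U = -4
((23 + U*34) - 791)*(-3920 + 2383) = ((23 - 4*34) - 791)*(-3920 + 2383) = ((23 - 136) - 791)*(-1537) = (-113 - 791)*(-1537) = -904*(-1537) = 1389448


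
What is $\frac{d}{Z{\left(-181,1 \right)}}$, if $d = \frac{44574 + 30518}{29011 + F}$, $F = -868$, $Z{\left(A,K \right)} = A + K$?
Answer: $- \frac{18773}{1266435} \approx -0.014823$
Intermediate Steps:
$d = \frac{75092}{28143}$ ($d = \frac{44574 + 30518}{29011 - 868} = \frac{75092}{28143} \approx 2.6682$)
$\frac{d}{Z{\left(-181,1 \right)}} = \frac{75092}{28143 \left(-181 + 1\right)} = \frac{75092}{28143 \left(-180\right)} = \frac{75092}{28143} \left(- \frac{1}{180}\right) = - \frac{18773}{1266435}$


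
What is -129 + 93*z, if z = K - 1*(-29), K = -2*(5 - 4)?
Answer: 2382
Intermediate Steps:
K = -2 (K = -2*1 = -2)
z = 27 (z = -2 - 1*(-29) = -2 + 29 = 27)
-129 + 93*z = -129 + 93*27 = -129 + 2511 = 2382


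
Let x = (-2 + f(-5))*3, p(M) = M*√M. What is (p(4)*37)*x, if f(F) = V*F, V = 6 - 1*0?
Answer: -28416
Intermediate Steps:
V = 6 (V = 6 + 0 = 6)
p(M) = M^(3/2)
f(F) = 6*F
x = -96 (x = (-2 + 6*(-5))*3 = (-2 - 30)*3 = -32*3 = -96)
(p(4)*37)*x = (4^(3/2)*37)*(-96) = (8*37)*(-96) = 296*(-96) = -28416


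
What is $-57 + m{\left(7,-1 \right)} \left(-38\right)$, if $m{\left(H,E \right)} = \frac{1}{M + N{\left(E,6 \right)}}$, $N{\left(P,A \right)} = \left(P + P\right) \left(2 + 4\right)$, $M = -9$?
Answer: $- \frac{1159}{21} \approx -55.19$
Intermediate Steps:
$N{\left(P,A \right)} = 12 P$ ($N{\left(P,A \right)} = 2 P 6 = 12 P$)
$m{\left(H,E \right)} = \frac{1}{-9 + 12 E}$
$-57 + m{\left(7,-1 \right)} \left(-38\right) = -57 + \frac{1}{3 \left(-3 + 4 \left(-1\right)\right)} \left(-38\right) = -57 + \frac{1}{3 \left(-3 - 4\right)} \left(-38\right) = -57 + \frac{1}{3 \left(-7\right)} \left(-38\right) = -57 + \frac{1}{3} \left(- \frac{1}{7}\right) \left(-38\right) = -57 - - \frac{38}{21} = -57 + \frac{38}{21} = - \frac{1159}{21}$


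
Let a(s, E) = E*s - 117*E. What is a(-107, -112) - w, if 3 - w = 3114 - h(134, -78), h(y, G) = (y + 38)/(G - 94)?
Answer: 28200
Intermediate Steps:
h(y, G) = (38 + y)/(-94 + G)
a(s, E) = -117*E + E*s
w = -3112 (w = 3 - (3114 - (38 + 134)/(-94 - 78)) = 3 - (3114 - 172/(-172)) = 3 - (3114 - (-1)*172/172) = 3 - (3114 - 1*(-1)) = 3 - (3114 + 1) = 3 - 1*3115 = 3 - 3115 = -3112)
a(-107, -112) - w = -112*(-117 - 107) - 1*(-3112) = -112*(-224) + 3112 = 25088 + 3112 = 28200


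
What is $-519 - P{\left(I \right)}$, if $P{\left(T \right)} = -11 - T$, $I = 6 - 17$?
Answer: $-519$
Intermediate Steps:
$I = -11$
$-519 - P{\left(I \right)} = -519 - \left(-11 - -11\right) = -519 - \left(-11 + 11\right) = -519 - 0 = -519 + 0 = -519$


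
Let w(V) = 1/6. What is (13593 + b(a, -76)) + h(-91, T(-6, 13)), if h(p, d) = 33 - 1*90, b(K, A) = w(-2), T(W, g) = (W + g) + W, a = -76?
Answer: 81217/6 ≈ 13536.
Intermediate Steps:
T(W, g) = g + 2*W
w(V) = ⅙
b(K, A) = ⅙
h(p, d) = -57 (h(p, d) = 33 - 90 = -57)
(13593 + b(a, -76)) + h(-91, T(-6, 13)) = (13593 + ⅙) - 57 = 81559/6 - 57 = 81217/6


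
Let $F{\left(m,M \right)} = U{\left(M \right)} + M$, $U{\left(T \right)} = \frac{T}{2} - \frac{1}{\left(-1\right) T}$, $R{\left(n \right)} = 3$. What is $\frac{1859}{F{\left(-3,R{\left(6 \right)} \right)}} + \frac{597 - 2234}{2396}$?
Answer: $\frac{26677511}{69484} \approx 383.94$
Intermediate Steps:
$U{\left(T \right)} = \frac{1}{T} + \frac{T}{2}$ ($U{\left(T \right)} = T \frac{1}{2} - - \frac{1}{T} = \frac{T}{2} + \frac{1}{T} = \frac{1}{T} + \frac{T}{2}$)
$F{\left(m,M \right)} = \frac{1}{M} + \frac{3 M}{2}$ ($F{\left(m,M \right)} = \left(\frac{1}{M} + \frac{M}{2}\right) + M = \frac{1}{M} + \frac{3 M}{2}$)
$\frac{1859}{F{\left(-3,R{\left(6 \right)} \right)}} + \frac{597 - 2234}{2396} = \frac{1859}{\frac{1}{3} + \frac{3}{2} \cdot 3} + \frac{597 - 2234}{2396} = \frac{1859}{\frac{1}{3} + \frac{9}{2}} + \left(597 - 2234\right) \frac{1}{2396} = \frac{1859}{\frac{29}{6}} - \frac{1637}{2396} = 1859 \cdot \frac{6}{29} - \frac{1637}{2396} = \frac{11154}{29} - \frac{1637}{2396} = \frac{26677511}{69484}$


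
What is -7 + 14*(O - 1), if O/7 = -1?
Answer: -119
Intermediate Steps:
O = -7 (O = 7*(-1) = -7)
-7 + 14*(O - 1) = -7 + 14*(-7 - 1) = -7 + 14*(-8) = -7 - 112 = -119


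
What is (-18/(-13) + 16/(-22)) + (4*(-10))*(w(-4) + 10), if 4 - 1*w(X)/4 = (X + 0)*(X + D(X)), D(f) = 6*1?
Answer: -331666/143 ≈ -2319.3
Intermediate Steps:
D(f) = 6
w(X) = 16 - 4*X*(6 + X) (w(X) = 16 - 4*(X + 0)*(X + 6) = 16 - 4*X*(6 + X))
(-18/(-13) + 16/(-22)) + (4*(-10))*(w(-4) + 10) = (-18/(-13) + 16/(-22)) + (4*(-10))*((16 - 24*(-4) - 4*(-4)²) + 10) = (-18*(-1/13) + 16*(-1/22)) - 40*((16 + 96 - 4*16) + 10) = (18/13 - 8/11) - 40*((16 + 96 - 64) + 10) = 94/143 - 40*(48 + 10) = 94/143 - 40*58 = 94/143 - 2320 = -331666/143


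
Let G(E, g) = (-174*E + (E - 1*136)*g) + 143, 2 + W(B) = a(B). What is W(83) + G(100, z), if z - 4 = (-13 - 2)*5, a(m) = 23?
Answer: -14680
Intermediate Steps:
z = -71 (z = 4 + (-13 - 2)*5 = 4 - 15*5 = 4 - 75 = -71)
W(B) = 21 (W(B) = -2 + 23 = 21)
G(E, g) = 143 - 174*E + g*(-136 + E) (G(E, g) = (-174*E + (E - 136)*g) + 143 = (-174*E + (-136 + E)*g) + 143 = (-174*E + g*(-136 + E)) + 143 = 143 - 174*E + g*(-136 + E))
W(83) + G(100, z) = 21 + (143 - 174*100 - 136*(-71) + 100*(-71)) = 21 + (143 - 17400 + 9656 - 7100) = 21 - 14701 = -14680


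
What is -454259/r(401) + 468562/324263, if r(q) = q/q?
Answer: -147298917555/324263 ≈ -4.5426e+5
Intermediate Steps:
r(q) = 1
-454259/r(401) + 468562/324263 = -454259/1 + 468562/324263 = -454259*1 + 468562*(1/324263) = -454259 + 468562/324263 = -147298917555/324263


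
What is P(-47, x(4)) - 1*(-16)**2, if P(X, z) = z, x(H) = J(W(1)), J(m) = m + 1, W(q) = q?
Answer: -254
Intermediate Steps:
J(m) = 1 + m
x(H) = 2 (x(H) = 1 + 1 = 2)
P(-47, x(4)) - 1*(-16)**2 = 2 - 1*(-16)**2 = 2 - 1*256 = 2 - 256 = -254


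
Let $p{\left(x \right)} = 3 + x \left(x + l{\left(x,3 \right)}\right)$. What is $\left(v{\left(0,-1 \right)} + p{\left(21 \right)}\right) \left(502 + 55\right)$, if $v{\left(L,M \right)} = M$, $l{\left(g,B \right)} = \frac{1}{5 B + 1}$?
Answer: $\frac{3959713}{16} \approx 2.4748 \cdot 10^{5}$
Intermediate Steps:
$l{\left(g,B \right)} = \frac{1}{1 + 5 B}$
$p{\left(x \right)} = 3 + x \left(\frac{1}{16} + x\right)$ ($p{\left(x \right)} = 3 + x \left(x + \frac{1}{1 + 5 \cdot 3}\right) = 3 + x \left(x + \frac{1}{1 + 15}\right) = 3 + x \left(x + \frac{1}{16}\right) = 3 + x \left(\frac{1}{16} + x\right)$)
$\left(v{\left(0,-1 \right)} + p{\left(21 \right)}\right) \left(502 + 55\right) = \left(-1 + \left(3 + 21^{2} + \frac{1}{16} \cdot 21\right)\right) \left(502 + 55\right) = \left(-1 + \left(3 + 441 + \frac{21}{16}\right)\right) 557 = \left(-1 + \frac{7125}{16}\right) 557 = \frac{7109}{16} \cdot 557 = \frac{3959713}{16}$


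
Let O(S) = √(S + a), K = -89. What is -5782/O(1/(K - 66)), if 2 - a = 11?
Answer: 2891*I*√54095/349 ≈ 1926.6*I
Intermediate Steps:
a = -9 (a = 2 - 1*11 = 2 - 11 = -9)
O(S) = √(-9 + S) (O(S) = √(S - 9) = √(-9 + S))
-5782/O(1/(K - 66)) = -5782/√(-9 + 1/(-89 - 66)) = -5782/√(-9 + 1/(-155)) = -5782/√(-9 - 1/155) = -5782*(-I*√54095/698) = -(-2891)*I*√54095/349 = 2891*I*√54095/349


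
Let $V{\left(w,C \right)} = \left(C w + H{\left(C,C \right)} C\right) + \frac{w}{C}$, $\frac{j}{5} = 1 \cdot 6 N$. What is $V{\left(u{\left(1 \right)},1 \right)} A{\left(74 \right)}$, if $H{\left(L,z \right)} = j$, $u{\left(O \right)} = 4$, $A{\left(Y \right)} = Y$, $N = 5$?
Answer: $11692$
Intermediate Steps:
$j = 150$ ($j = 5 \cdot 1 \cdot 6 \cdot 5 = 5 \cdot 6 \cdot 5 = 5 \cdot 30 = 150$)
$H{\left(L,z \right)} = 150$
$V{\left(w,C \right)} = 150 C + C w + \frac{w}{C}$ ($V{\left(w,C \right)} = \left(C w + 150 C\right) + \frac{w}{C} = \left(150 C + C w\right) + \frac{w}{C} = 150 C + C w + \frac{w}{C}$)
$V{\left(u{\left(1 \right)},1 \right)} A{\left(74 \right)} = \frac{4 + 1^{2} \left(150 + 4\right)}{1} \cdot 74 = 1 \left(4 + 1 \cdot 154\right) 74 = 1 \left(4 + 154\right) 74 = 1 \cdot 158 \cdot 74 = 158 \cdot 74 = 11692$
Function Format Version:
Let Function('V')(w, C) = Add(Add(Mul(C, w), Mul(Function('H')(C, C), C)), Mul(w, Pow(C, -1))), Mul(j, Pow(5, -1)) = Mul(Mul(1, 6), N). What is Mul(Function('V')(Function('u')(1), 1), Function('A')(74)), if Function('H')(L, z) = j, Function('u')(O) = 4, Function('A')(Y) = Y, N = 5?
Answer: 11692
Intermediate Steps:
j = 150 (j = Mul(5, Mul(Mul(1, 6), 5)) = Mul(5, Mul(6, 5)) = Mul(5, 30) = 150)
Function('H')(L, z) = 150
Function('V')(w, C) = Add(Mul(150, C), Mul(C, w), Mul(w, Pow(C, -1))) (Function('V')(w, C) = Add(Add(Mul(C, w), Mul(150, C)), Mul(w, Pow(C, -1))) = Add(Add(Mul(150, C), Mul(C, w)), Mul(w, Pow(C, -1))) = Add(Mul(150, C), Mul(C, w), Mul(w, Pow(C, -1))))
Mul(Function('V')(Function('u')(1), 1), Function('A')(74)) = Mul(Mul(Pow(1, -1), Add(4, Mul(Pow(1, 2), Add(150, 4)))), 74) = Mul(Mul(1, Add(4, Mul(1, 154))), 74) = Mul(Mul(1, Add(4, 154)), 74) = Mul(Mul(1, 158), 74) = Mul(158, 74) = 11692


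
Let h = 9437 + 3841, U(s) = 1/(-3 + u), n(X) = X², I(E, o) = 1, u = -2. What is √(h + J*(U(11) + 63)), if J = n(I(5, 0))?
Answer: 4*√20845/5 ≈ 115.50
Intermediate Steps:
J = 1 (J = 1² = 1)
U(s) = -⅕ (U(s) = 1/(-3 - 2) = 1/(-5) = -⅕)
h = 13278
√(h + J*(U(11) + 63)) = √(13278 + 1*(-⅕ + 63)) = √(13278 + 1*(314/5)) = √(13278 + 314/5) = √(66704/5) = 4*√20845/5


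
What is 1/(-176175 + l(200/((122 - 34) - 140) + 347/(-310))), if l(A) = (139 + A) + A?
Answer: -2015/354732551 ≈ -5.6803e-6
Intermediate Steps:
l(A) = 139 + 2*A
1/(-176175 + l(200/((122 - 34) - 140) + 347/(-310))) = 1/(-176175 + (139 + 2*(200/((122 - 34) - 140) + 347/(-310)))) = 1/(-176175 + (139 + 2*(200/(88 - 140) + 347*(-1/310)))) = 1/(-176175 + (139 + 2*(200/(-52) - 347/310))) = 1/(-176175 + (139 + 2*(200*(-1/52) - 347/310))) = 1/(-176175 + (139 + 2*(-50/13 - 347/310))) = 1/(-176175 + (139 + 2*(-20011/4030))) = 1/(-176175 + (139 - 20011/2015)) = 1/(-176175 + 260074/2015) = 1/(-354732551/2015) = -2015/354732551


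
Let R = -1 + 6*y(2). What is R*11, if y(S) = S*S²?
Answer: 517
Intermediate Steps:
y(S) = S³
R = 47 (R = -1 + 6*2³ = -1 + 6*8 = -1 + 48 = 47)
R*11 = 47*11 = 517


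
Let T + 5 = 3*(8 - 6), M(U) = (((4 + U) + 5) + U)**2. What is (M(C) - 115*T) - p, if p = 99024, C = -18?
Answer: -98410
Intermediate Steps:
M(U) = (9 + 2*U)**2 (M(U) = ((9 + U) + U)**2 = (9 + 2*U)**2)
T = 1 (T = -5 + 3*(8 - 6) = -5 + 3*2 = -5 + 6 = 1)
(M(C) - 115*T) - p = ((9 + 2*(-18))**2 - 115*1) - 1*99024 = ((9 - 36)**2 - 115) - 99024 = ((-27)**2 - 115) - 99024 = (729 - 115) - 99024 = 614 - 99024 = -98410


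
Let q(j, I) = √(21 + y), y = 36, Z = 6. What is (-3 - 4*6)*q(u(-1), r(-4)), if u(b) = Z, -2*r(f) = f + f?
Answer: -27*√57 ≈ -203.85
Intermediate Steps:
r(f) = -f (r(f) = -(f + f)/2 = -f)
u(b) = 6
q(j, I) = √57 (q(j, I) = √(21 + 36) = √57)
(-3 - 4*6)*q(u(-1), r(-4)) = (-3 - 4*6)*√57 = (-3 - 24)*√57 = -27*√57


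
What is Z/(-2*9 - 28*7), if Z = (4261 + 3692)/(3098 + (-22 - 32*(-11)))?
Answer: -7953/733592 ≈ -0.010841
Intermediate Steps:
Z = 7953/3428 (Z = 7953/(3098 + (-22 + 352)) = 7953/(3098 + 330) = 7953/3428 ≈ 2.3200)
Z/(-2*9 - 28*7) = 7953/(3428*(-2*9 - 28*7)) = 7953/(3428*(-18 - 196)) = (7953/3428)/(-214) = (7953/3428)*(-1/214) = -7953/733592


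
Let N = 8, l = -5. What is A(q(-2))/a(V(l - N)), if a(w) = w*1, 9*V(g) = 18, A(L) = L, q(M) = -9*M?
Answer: 9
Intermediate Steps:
V(g) = 2 (V(g) = (1/9)*18 = 2)
a(w) = w
A(q(-2))/a(V(l - N)) = -9*(-2)/2 = 18*(1/2) = 9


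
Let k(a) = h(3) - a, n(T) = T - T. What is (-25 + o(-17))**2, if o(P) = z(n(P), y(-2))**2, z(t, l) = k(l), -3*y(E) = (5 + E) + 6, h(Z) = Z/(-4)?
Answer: 101761/256 ≈ 397.50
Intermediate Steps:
h(Z) = -Z/4 (h(Z) = Z*(-1/4) = -Z/4)
n(T) = 0
y(E) = -11/3 - E/3 (y(E) = -((5 + E) + 6)/3 = -(11 + E)/3 = -11/3 - E/3)
k(a) = -3/4 - a (k(a) = -1/4*3 - a = -3/4 - a)
z(t, l) = -3/4 - l
o(P) = 81/16 (o(P) = (-3/4 - (-11/3 - 1/3*(-2)))**2 = (-3/4 - (-11/3 + 2/3))**2 = (-3/4 - 1*(-3))**2 = (-3/4 + 3)**2 = (9/4)**2 = 81/16)
(-25 + o(-17))**2 = (-25 + 81/16)**2 = (-319/16)**2 = 101761/256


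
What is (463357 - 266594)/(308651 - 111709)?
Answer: 196763/196942 ≈ 0.99909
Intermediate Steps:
(463357 - 266594)/(308651 - 111709) = 196763/196942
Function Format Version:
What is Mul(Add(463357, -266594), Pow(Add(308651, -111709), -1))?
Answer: Rational(196763, 196942) ≈ 0.99909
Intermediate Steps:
Mul(Add(463357, -266594), Pow(Add(308651, -111709), -1)) = Mul(196763, Pow(196942, -1)) = Mul(196763, Rational(1, 196942)) = Rational(196763, 196942)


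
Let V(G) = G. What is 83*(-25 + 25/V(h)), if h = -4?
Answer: -10375/4 ≈ -2593.8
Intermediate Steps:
83*(-25 + 25/V(h)) = 83*(-25 + 25/(-4)) = 83*(-25 + 25*(-1/4)) = 83*(-25 - 25/4) = 83*(-125/4) = -10375/4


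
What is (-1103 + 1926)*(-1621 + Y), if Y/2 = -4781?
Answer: -9203609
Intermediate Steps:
Y = -9562 (Y = 2*(-4781) = -9562)
(-1103 + 1926)*(-1621 + Y) = (-1103 + 1926)*(-1621 - 9562) = 823*(-11183) = -9203609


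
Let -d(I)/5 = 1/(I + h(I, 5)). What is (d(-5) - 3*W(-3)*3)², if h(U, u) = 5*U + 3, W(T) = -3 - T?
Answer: 25/729 ≈ 0.034294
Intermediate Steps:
h(U, u) = 3 + 5*U
d(I) = -5/(3 + 6*I) (d(I) = -5/(I + (3 + 5*I)) = -5/(3 + 6*I))
(d(-5) - 3*W(-3)*3)² = (-5/(3 + 6*(-5)) - 3*(-3 - 1*(-3))*3)² = (-5/(3 - 30) - 3*(-3 + 3)*3)² = (-5/(-27) - 3*0*3)² = (-5*(-1/27) + 0*3)² = (5/27 + 0)² = (5/27)² = 25/729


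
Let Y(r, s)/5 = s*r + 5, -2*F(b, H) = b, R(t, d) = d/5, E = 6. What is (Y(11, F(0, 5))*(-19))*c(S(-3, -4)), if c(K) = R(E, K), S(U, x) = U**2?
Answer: -855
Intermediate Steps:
R(t, d) = d/5 (R(t, d) = d*(1/5) = d/5)
c(K) = K/5
F(b, H) = -b/2
Y(r, s) = 25 + 5*r*s (Y(r, s) = 5*(s*r + 5) = 5*(r*s + 5) = 5*(5 + r*s) = 25 + 5*r*s)
(Y(11, F(0, 5))*(-19))*c(S(-3, -4)) = ((25 + 5*11*(-1/2*0))*(-19))*((1/5)*(-3)**2) = ((25 + 5*11*0)*(-19))*((1/5)*9) = ((25 + 0)*(-19))*(9/5) = (25*(-19))*(9/5) = -475*9/5 = -855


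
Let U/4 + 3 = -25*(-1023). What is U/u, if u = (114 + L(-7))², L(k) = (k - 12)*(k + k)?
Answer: 6393/9025 ≈ 0.70837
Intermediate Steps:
U = 102288 (U = -12 + 4*(-25*(-1023)) = -12 + 4*25575 = -12 + 102300 = 102288)
L(k) = 2*k*(-12 + k) (L(k) = (-12 + k)*(2*k) = 2*k*(-12 + k))
u = 144400 (u = (114 + 2*(-7)*(-12 - 7))² = (114 + 2*(-7)*(-19))² = (114 + 266)² = 380² = 144400)
U/u = 102288/144400 = 102288*(1/144400) = 6393/9025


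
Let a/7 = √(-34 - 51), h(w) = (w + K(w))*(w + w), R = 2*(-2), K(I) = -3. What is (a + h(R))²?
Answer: -1029 + 784*I*√85 ≈ -1029.0 + 7228.1*I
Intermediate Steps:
R = -4
h(w) = 2*w*(-3 + w) (h(w) = (w - 3)*(w + w) = (-3 + w)*(2*w) = 2*w*(-3 + w))
a = 7*I*√85 (a = 7*√(-34 - 51) = 7*√(-85) = 7*(I*√85) = 7*I*√85 ≈ 64.537*I)
(a + h(R))² = (7*I*√85 + 2*(-4)*(-3 - 4))² = (7*I*√85 + 2*(-4)*(-7))² = (7*I*√85 + 56)² = (56 + 7*I*√85)²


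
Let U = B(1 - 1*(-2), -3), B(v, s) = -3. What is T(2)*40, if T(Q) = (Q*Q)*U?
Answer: -480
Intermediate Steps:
U = -3
T(Q) = -3*Q**2 (T(Q) = (Q*Q)*(-3) = Q**2*(-3) = -3*Q**2)
T(2)*40 = -3*2**2*40 = -3*4*40 = -12*40 = -480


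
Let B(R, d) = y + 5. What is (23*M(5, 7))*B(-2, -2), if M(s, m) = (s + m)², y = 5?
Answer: 33120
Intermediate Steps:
B(R, d) = 10 (B(R, d) = 5 + 5 = 10)
M(s, m) = (m + s)²
(23*M(5, 7))*B(-2, -2) = (23*(7 + 5)²)*10 = (23*12²)*10 = (23*144)*10 = 3312*10 = 33120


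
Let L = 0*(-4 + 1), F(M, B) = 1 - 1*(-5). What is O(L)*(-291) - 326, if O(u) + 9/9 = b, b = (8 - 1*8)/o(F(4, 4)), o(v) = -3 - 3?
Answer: -35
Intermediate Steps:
F(M, B) = 6 (F(M, B) = 1 + 5 = 6)
o(v) = -6
L = 0 (L = 0*(-3) = 0)
b = 0 (b = (8 - 1*8)/(-6) = (8 - 8)*(-1/6) = 0*(-1/6) = 0)
O(u) = -1 (O(u) = -1 + 0 = -1)
O(L)*(-291) - 326 = -1*(-291) - 326 = 291 - 326 = -35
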